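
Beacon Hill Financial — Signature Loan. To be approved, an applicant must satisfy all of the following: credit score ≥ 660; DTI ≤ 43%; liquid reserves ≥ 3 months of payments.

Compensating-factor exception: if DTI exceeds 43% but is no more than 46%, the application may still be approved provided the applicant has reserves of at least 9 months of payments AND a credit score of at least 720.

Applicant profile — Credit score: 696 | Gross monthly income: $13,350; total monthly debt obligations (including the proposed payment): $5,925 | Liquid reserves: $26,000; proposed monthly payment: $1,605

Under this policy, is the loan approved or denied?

Credit score 696 ≥ 660 (meets base)
DTI = 5,925/13,350 = 44.4% > 43% — standard DTI limit exceeded.
Reserves = 26,000/1,605 = 16.2 months ≥ 3
DTI 44.4% is within the 43%–46% exception band; checking compensating factors.
Reserves 16.2 ≥ 9 months; credit score 696 < 720.
Compensating-factor requirement not fully met.

Denied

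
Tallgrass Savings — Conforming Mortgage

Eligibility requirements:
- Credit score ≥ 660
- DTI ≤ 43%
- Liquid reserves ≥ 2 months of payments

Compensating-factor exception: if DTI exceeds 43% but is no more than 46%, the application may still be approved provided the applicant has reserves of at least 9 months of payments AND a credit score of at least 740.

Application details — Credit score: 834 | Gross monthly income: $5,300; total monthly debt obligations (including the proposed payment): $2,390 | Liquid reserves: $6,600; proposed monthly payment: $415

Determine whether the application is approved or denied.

Approved

Credit score 834 ≥ 660 (meets base)
DTI: 2,390 ÷ 5,300 = 45.1%, over the 43% base limit.
Reserves = 6,600/415 = 15.9 months ≥ 2
45.1% falls in the override range (43%–46%), so the compensating-factor test applies.
Reserves 15.9 ≥ 9 months; credit score 834 ≥ 740.
Both compensating conditions met → exception applies.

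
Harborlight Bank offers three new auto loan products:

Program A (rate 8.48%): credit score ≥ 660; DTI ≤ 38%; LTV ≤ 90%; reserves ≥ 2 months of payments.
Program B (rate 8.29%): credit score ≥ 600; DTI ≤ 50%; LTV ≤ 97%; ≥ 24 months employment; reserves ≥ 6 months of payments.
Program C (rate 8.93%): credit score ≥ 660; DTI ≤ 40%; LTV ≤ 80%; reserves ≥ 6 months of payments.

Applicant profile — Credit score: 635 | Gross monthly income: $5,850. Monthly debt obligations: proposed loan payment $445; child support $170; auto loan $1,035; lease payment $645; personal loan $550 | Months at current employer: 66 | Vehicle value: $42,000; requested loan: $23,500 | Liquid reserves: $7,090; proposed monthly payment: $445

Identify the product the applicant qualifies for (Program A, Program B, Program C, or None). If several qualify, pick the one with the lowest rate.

Total debts = (445 + 170 + 1,035 + 645 + 550) = 2,845; DTI = 2,845/5,850 = 48.6%.
LTV = 23,500/42,000 = 56%.
Reserves = 7,090/445 = 15.9 months.
Program A: score 635 < 660; DTI 48.6% > 38%; LTV 56% ≤ 90%; reserves 15.9 ≥ 2 mo → does not qualify.
Program B: score 635 ≥ 600; DTI 48.6% ≤ 50%; LTV 56% ≤ 97%; employment 66 ≥ 24 mo; reserves 15.9 ≥ 6 mo → qualifies.
Program C: score 635 < 660; DTI 48.6% > 40%; LTV 56% ≤ 80%; reserves 15.9 ≥ 6 mo → does not qualify.

Program B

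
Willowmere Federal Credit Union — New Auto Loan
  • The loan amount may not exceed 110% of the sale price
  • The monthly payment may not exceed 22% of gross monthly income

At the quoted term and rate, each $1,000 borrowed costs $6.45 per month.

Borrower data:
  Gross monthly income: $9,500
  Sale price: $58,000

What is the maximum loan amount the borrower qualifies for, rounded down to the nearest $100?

Payment cap: 22% × $9,500 = $2,090/month.
At $6.45 per $1,000, that supports 2,090/6.45 × 1,000 ≈ $324,031 → $324,000.
LTV cap: 110% × $58,000 = $63,800 → $63,800.
Binding constraint: loan-to-value.

$63,800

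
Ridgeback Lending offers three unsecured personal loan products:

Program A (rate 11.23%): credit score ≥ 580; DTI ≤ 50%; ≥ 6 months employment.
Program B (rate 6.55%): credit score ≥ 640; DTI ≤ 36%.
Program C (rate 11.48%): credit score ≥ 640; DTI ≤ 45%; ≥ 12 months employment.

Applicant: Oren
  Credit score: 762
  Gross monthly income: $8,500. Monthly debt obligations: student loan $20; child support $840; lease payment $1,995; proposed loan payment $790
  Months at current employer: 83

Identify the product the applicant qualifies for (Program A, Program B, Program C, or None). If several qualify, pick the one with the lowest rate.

Total debts = (20 + 840 + 1,995 + 790) = 3,645; DTI = 3,645/8,500 = 42.9%.
Program A: score 762 ≥ 580; DTI 42.9% ≤ 50%; employment 83 ≥ 6 mo → qualifies.
Program B: score 762 ≥ 640; DTI 42.9% > 36% → does not qualify.
Program C: score 762 ≥ 640; DTI 42.9% ≤ 45%; employment 83 ≥ 12 mo → qualifies.
Qualifying: Program A, Program C. Lowest rate is 11.23% → Program A.

Program A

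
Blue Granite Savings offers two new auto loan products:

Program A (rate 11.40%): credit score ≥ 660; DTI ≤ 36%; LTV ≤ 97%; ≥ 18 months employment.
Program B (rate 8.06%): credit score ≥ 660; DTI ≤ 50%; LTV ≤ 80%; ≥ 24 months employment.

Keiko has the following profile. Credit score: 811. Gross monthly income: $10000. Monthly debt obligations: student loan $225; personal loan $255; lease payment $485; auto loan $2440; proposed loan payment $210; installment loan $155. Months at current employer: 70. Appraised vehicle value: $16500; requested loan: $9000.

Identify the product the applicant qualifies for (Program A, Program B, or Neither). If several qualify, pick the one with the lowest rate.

Program B

Total debts = (225 + 255 + 485 + 2,440 + 210 + 155) = 3,770; DTI = 3,770/10,000 = 37.7%.
LTV = 9,000/16,500 = 54.5%.
Program A: score 811 ≥ 660; DTI 37.7% > 36%; LTV 54.5% ≤ 97%; employment 70 ≥ 18 mo → does not qualify.
Program B: score 811 ≥ 660; DTI 37.7% ≤ 50%; LTV 54.5% ≤ 80%; employment 70 ≥ 24 mo → qualifies.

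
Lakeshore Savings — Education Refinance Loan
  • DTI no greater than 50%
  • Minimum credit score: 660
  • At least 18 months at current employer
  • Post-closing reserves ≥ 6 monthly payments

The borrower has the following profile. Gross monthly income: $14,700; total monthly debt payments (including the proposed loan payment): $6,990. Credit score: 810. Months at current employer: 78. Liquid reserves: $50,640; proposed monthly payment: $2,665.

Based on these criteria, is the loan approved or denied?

Approved

Debt-to-income = 6,990/14,700 = 47.6% — meets 50% limit
Credit score 810 ≥ 660 (meets)
Employment 78 ≥ 18 months
Reserves = 50,640/2,665 = 19.0 months ≥ 6
All criteria satisfied.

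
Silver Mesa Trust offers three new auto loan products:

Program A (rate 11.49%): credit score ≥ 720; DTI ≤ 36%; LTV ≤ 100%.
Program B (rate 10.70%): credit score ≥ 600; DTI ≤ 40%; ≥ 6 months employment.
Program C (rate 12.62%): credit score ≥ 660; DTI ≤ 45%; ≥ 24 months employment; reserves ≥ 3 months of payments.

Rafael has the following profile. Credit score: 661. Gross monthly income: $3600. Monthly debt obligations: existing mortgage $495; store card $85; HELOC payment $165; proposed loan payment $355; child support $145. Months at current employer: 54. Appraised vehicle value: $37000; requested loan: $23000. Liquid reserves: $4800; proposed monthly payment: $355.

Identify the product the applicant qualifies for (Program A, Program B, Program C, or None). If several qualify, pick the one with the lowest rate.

Total debts = (495 + 85 + 165 + 355 + 145) = 1,245; DTI = 1,245/3,600 = 34.6%.
LTV = 23,000/37,000 = 62.2%.
Reserves = 4,800/355 = 13.5 months.
Program A: score 661 < 720; DTI 34.6% ≤ 36%; LTV 62.2% ≤ 100% → does not qualify.
Program B: score 661 ≥ 600; DTI 34.6% ≤ 40%; employment 54 ≥ 6 mo → qualifies.
Program C: score 661 ≥ 660; DTI 34.6% ≤ 45%; employment 54 ≥ 24 mo; reserves 13.5 ≥ 3 mo → qualifies.
Qualifying: Program B, Program C. Lowest rate is 10.70% → Program B.

Program B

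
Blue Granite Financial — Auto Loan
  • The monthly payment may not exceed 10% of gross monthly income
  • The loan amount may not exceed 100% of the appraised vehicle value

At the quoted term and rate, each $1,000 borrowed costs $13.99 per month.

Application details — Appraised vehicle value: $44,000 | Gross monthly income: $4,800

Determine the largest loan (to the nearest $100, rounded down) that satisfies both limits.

Payment cap: 10% × $4,800 = $480/month.
At $13.99 per $1,000, that supports 480/13.99 × 1,000 ≈ $34,310 → $34,300.
LTV cap: 100% × $44,000 = $44,000 → $44,000.
Binding constraint: payment-to-income.

$34,300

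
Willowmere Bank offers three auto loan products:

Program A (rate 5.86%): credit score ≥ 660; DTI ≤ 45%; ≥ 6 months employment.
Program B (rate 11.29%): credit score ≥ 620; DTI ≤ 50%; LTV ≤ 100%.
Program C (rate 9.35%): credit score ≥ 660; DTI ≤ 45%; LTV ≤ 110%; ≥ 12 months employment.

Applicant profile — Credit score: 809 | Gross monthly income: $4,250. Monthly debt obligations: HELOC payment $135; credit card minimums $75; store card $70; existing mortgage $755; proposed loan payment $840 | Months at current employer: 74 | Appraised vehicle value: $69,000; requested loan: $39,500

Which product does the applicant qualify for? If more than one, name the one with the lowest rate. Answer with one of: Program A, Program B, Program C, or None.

Total debts = (135 + 75 + 70 + 755 + 840) = 1,875; DTI = 1,875/4,250 = 44.1%.
LTV = 39,500/69,000 = 57.2%.
Program A: score 809 ≥ 660; DTI 44.1% ≤ 45%; employment 74 ≥ 6 mo → qualifies.
Program B: score 809 ≥ 620; DTI 44.1% ≤ 50%; LTV 57.2% ≤ 100% → qualifies.
Program C: score 809 ≥ 660; DTI 44.1% ≤ 45%; LTV 57.2% ≤ 110%; employment 74 ≥ 12 mo → qualifies.
Qualifying: Program A, Program B, Program C. Lowest rate is 5.86% → Program A.

Program A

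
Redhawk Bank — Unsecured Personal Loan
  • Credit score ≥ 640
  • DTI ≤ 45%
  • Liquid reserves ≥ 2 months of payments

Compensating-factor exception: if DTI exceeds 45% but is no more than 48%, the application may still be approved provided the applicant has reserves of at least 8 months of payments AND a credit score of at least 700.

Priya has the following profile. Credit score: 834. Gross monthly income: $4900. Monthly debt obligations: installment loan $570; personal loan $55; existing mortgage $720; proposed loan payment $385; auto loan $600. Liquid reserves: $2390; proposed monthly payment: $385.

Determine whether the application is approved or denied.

Credit score 834 ≥ 640 (meets base)
Total debts = (570 + 55 + 720 + 385 + 600) = 2,330. DTI = 2,330/4,900 = 47.6% > 45% — standard DTI limit exceeded.
Liquid reserves cover 2,390/385 = 6.2 months — ≥ 2 required
DTI 47.6% is within the 45%–48% exception band; checking compensating factors.
Override check — reserves: 6.2 mo (short of 8); score: 834 (ok).
Compensating-factor requirement not fully met.

Denied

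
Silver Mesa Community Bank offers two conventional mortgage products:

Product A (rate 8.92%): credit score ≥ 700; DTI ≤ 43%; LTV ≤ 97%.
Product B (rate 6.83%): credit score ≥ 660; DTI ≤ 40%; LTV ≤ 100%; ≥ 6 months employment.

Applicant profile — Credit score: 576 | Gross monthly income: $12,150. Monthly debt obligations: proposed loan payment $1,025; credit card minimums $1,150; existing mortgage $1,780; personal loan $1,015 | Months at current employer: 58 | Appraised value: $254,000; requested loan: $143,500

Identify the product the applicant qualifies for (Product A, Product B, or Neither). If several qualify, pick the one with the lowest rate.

Total debts = (1,025 + 1,150 + 1,780 + 1,015) = 4,970; DTI = 4,970/12,150 = 40.9%.
LTV = 143,500/254,000 = 56.5%.
Product A: score 576 < 700; DTI 40.9% ≤ 43%; LTV 56.5% ≤ 97% → does not qualify.
Product B: score 576 < 660; DTI 40.9% > 40%; LTV 56.5% ≤ 100%; employment 58 ≥ 6 mo → does not qualify.

Neither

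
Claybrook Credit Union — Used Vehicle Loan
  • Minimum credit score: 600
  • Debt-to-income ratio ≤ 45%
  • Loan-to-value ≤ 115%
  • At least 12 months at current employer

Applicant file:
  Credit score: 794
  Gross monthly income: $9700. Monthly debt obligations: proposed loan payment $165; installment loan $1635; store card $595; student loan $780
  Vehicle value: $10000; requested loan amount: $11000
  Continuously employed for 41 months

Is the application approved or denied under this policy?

Approved

Credit score 794 ≥ 600 (meets)
Total monthly debts = (165 + 1,635 + 595 + 780) = 3,175. Debt-to-income = 3,175/9,700 = 32.7% — meets 45% limit
LTV: 11,000 ÷ 10,000 = 110%, within 115% cap
Employment 41 ≥ 12 months
All criteria satisfied.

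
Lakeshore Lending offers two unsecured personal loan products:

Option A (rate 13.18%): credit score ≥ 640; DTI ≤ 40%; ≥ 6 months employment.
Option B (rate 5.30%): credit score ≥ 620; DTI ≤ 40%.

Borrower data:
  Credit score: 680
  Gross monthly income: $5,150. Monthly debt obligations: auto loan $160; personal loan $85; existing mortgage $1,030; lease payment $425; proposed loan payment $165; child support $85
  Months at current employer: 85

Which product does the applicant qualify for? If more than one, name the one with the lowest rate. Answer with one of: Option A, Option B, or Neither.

Option B

Total debts = (160 + 85 + 1,030 + 425 + 165 + 85) = 1,950; DTI = 1,950/5,150 = 37.9%.
Option A: score 680 ≥ 640; DTI 37.9% ≤ 40%; employment 85 ≥ 6 mo → qualifies.
Option B: score 680 ≥ 620; DTI 37.9% ≤ 40% → qualifies.
Qualifying: Option A, Option B. Lowest rate is 5.30% → Option B.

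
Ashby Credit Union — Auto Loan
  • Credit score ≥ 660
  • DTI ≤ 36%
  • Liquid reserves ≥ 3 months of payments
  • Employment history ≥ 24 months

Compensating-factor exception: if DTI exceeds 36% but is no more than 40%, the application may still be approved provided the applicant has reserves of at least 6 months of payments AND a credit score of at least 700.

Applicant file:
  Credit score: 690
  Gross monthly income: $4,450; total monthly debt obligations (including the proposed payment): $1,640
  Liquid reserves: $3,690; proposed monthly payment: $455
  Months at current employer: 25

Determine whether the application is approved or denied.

Denied

Credit score 690 ≥ 660 (meets base)
DTI = 1,640/4,450 = 36.9% > 36% — standard DTI limit exceeded.
Reserves = 3,690/455 = 8.1 months ≥ 3
Employment 25 ≥ 24 months
36.9% falls in the override range (36%–40%), so the compensating-factor test applies.
Override check — reserves: 8.1 mo (ok); score: 690 (below 700).
Override conditions not both satisfied; exception does not apply.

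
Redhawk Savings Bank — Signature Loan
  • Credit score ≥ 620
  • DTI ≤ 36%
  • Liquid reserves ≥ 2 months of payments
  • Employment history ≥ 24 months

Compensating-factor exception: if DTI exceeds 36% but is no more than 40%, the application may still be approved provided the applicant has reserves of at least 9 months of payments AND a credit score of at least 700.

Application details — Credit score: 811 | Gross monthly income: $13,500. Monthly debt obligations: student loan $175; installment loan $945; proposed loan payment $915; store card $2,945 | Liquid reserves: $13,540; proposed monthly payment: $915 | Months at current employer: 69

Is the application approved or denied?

Approved

Credit score 811 ≥ 620 (meets base)
Total debts = (175 + 945 + 915 + 2,945) = 4,980. DTI: 4,980 ÷ 13,500 = 36.9%, over the 36% base limit.
Reserves = 13,540/915 = 14.8 months ≥ 2
Employment 69 ≥ 24 months
36.9% falls in the override range (36%–40%), so the compensating-factor test applies.
Override check — reserves: 14.8 mo (ok); score: 811 (ok).
Both override conditions satisfied; DTI exception granted.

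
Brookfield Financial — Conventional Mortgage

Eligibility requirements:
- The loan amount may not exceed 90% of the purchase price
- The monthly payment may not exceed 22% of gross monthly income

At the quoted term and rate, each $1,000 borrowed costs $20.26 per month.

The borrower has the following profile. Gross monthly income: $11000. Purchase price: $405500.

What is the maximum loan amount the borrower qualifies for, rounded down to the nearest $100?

$119,400

Payment cap: 22% × $11,000 = $2,420/month.
At $20.26 per $1,000, that supports 2,420/20.26 × 1,000 ≈ $119,447 → $119,400.
LTV cap: 90% × $405,500 = $364,950 → $364,900.
Binding constraint: payment-to-income.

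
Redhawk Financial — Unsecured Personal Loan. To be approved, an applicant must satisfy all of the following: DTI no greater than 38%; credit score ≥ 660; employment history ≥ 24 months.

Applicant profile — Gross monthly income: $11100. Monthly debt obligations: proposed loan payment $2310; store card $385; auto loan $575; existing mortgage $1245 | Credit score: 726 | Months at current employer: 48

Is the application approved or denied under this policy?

Total monthly debts = (2,310 + 385 + 575 + 1,245) = 4,515. Debt-to-income = 4,515/11,100 = 40.7% — over 38% limit
Credit score 726 ≥ 660 (meets)
Employment 48 ≥ 24 months
Fails on DTI.

Denied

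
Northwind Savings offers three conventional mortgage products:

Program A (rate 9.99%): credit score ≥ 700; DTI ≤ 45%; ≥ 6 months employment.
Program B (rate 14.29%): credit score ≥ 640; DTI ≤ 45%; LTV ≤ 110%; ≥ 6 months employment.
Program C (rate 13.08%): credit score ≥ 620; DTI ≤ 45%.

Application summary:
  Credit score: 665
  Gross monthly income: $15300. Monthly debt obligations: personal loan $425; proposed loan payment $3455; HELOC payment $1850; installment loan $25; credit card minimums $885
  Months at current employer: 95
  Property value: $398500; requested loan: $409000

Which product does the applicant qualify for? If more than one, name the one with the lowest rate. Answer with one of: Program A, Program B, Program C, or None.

Program C

Total debts = (425 + 3,455 + 1,850 + 25 + 885) = 6,640; DTI = 6,640/15,300 = 43.4%.
LTV = 409,000/398,500 = 102.6%.
Program A: score 665 < 700; DTI 43.4% ≤ 45%; employment 95 ≥ 6 mo → does not qualify.
Program B: score 665 ≥ 640; DTI 43.4% ≤ 45%; LTV 102.6% ≤ 110%; employment 95 ≥ 6 mo → qualifies.
Program C: score 665 ≥ 620; DTI 43.4% ≤ 45% → qualifies.
Qualifying: Program B, Program C. Lowest rate is 13.08% → Program C.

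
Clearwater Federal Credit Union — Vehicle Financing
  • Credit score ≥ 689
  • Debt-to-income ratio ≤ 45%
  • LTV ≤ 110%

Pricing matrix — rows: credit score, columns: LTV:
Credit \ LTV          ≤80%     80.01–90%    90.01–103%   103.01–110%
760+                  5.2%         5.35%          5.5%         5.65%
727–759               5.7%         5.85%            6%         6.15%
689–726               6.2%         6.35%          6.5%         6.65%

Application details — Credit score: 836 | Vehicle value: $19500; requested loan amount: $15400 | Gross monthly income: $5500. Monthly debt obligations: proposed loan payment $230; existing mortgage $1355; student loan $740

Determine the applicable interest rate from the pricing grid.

5.2%

Credit score 836 ≥ 689; Total monthly debts = (230 + 1,355 + 740) = 2,325. DTI = 2,325/5,500 = 42.3% ≤ 45%
LTV = 15,400/19,500 = 79% ≤ 110%
Score 836 is in the 760+ band; LTV 79% is in the ≤80% band → 5.2%.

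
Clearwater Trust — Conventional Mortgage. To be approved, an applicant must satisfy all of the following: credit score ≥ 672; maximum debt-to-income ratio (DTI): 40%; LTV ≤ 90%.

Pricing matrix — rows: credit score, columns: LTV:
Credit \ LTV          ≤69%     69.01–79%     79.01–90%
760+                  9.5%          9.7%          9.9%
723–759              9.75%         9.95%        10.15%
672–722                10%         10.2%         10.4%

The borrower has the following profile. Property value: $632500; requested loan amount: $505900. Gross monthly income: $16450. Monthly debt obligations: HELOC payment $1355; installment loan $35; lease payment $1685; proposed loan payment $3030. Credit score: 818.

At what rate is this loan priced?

Credit score 818 ≥ 672; Total monthly debts = (1,355 + 35 + 1,685 + 3,030) = 6,105. DTI: 6,105 ÷ 16,450 = 37.1%, within the 40% cap
Loan-to-value = 505,900/632,500 = 80% — pass (90% max)
Row: 818 falls in 760+. Column: 80% falls in 79.01–90%. Rate = 9.9%.

9.9%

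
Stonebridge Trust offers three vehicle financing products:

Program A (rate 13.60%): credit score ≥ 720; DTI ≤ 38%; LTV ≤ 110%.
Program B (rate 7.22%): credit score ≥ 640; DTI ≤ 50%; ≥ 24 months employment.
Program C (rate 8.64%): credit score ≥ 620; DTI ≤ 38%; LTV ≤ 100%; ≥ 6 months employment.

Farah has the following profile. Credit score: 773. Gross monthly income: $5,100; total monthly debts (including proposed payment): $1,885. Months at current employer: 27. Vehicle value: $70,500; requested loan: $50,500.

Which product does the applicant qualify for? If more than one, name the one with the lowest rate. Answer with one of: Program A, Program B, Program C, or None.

DTI = 1,885/5,100 = 37%.
LTV = 50,500/70,500 = 71.6%.
Program A: score 773 ≥ 720; DTI 37% ≤ 38%; LTV 71.6% ≤ 110% → qualifies.
Program B: score 773 ≥ 640; DTI 37% ≤ 50%; employment 27 ≥ 24 mo → qualifies.
Program C: score 773 ≥ 620; DTI 37% ≤ 38%; LTV 71.6% ≤ 100%; employment 27 ≥ 6 mo → qualifies.
Qualifying: Program A, Program B, Program C. Lowest rate is 7.22% → Program B.

Program B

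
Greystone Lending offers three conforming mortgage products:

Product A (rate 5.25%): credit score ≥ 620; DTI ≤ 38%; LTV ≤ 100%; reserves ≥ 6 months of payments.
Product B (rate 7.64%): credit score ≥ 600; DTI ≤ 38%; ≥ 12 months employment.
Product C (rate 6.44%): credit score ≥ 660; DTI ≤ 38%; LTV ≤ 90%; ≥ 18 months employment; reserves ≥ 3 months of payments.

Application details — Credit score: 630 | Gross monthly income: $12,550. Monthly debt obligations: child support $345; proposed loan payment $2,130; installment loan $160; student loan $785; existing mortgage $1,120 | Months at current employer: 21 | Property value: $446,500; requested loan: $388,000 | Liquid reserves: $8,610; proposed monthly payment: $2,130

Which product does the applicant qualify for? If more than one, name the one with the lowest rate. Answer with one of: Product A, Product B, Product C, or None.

Product B

Total debts = (345 + 2,130 + 160 + 785 + 1,120) = 4,540; DTI = 4,540/12,550 = 36.2%.
LTV = 388,000/446,500 = 86.9%.
Reserves = 8,610/2,130 = 4.0 months.
Product A: score 630 ≥ 620; DTI 36.2% ≤ 38%; LTV 86.9% ≤ 100%; reserves 4.0 < 6 mo → does not qualify.
Product B: score 630 ≥ 600; DTI 36.2% ≤ 38%; employment 21 ≥ 12 mo → qualifies.
Product C: score 630 < 660; DTI 36.2% ≤ 38%; LTV 86.9% ≤ 90%; employment 21 ≥ 18 mo; reserves 4.0 ≥ 3 mo → does not qualify.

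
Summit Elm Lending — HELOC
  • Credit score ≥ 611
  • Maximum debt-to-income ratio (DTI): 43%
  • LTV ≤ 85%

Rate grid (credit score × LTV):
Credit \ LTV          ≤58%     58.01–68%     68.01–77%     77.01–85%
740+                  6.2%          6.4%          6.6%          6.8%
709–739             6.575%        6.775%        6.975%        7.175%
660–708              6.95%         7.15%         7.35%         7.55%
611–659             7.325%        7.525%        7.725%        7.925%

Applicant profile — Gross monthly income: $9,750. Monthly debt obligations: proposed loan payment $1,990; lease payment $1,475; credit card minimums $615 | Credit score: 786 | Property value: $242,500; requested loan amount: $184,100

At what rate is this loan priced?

Credit score 786 ≥ 611; Total monthly debts = (1,990 + 1,475 + 615) = 4,080. DTI: 4,080 ÷ 9,750 = 41.8%, within the 43% cap
LTV: 184,100 ÷ 242,500 = 75.9%, within 85% cap
Score 786 is in the 740+ band; LTV 75.9% is in the 68.01–77% band → 6.6%.

6.6%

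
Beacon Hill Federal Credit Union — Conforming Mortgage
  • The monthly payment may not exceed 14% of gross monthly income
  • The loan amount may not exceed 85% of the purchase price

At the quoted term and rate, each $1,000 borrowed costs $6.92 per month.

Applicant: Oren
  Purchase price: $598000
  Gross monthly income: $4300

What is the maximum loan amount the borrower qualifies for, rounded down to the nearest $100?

Payment cap: 14% × $4,300 = $602/month.
At $6.92 per $1,000, that supports 602/6.92 × 1,000 ≈ $86,994 → $86,900.
LTV cap: 85% × $598,000 = $508,300 → $508,300.
Binding constraint: payment-to-income.

$86,900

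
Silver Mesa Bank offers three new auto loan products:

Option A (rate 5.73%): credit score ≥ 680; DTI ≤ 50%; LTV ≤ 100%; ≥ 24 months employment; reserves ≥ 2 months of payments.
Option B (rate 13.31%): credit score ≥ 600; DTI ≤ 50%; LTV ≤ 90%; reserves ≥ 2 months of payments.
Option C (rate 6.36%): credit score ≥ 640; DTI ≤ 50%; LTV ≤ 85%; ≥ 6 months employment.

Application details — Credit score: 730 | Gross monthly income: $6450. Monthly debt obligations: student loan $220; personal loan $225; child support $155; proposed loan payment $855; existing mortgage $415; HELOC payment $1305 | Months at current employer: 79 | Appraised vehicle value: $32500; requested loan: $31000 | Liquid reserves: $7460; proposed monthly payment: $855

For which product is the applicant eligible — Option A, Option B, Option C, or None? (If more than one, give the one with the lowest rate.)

Option A

Total debts = (220 + 225 + 155 + 855 + 415 + 1,305) = 3,175; DTI = 3,175/6,450 = 49.2%.
LTV = 31,000/32,500 = 95.4%.
Reserves = 7,460/855 = 8.7 months.
Option A: score 730 ≥ 680; DTI 49.2% ≤ 50%; LTV 95.4% ≤ 100%; employment 79 ≥ 24 mo; reserves 8.7 ≥ 2 mo → qualifies.
Option B: score 730 ≥ 600; DTI 49.2% ≤ 50%; LTV 95.4% > 90%; reserves 8.7 ≥ 2 mo → does not qualify.
Option C: score 730 ≥ 640; DTI 49.2% ≤ 50%; LTV 95.4% > 85%; employment 79 ≥ 6 mo → does not qualify.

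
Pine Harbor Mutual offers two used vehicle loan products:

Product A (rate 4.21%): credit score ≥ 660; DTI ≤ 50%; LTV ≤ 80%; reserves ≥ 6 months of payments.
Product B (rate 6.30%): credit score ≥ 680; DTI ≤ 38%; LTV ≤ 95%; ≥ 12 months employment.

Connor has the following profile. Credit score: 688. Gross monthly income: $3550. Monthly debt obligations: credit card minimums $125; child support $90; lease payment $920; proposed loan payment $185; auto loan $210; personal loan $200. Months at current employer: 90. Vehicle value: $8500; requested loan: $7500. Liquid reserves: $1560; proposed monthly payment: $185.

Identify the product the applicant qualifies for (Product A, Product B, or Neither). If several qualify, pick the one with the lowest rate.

Total debts = (125 + 90 + 920 + 185 + 210 + 200) = 1,730; DTI = 1,730/3,550 = 48.7%.
LTV = 7,500/8,500 = 88.2%.
Reserves = 1,560/185 = 8.4 months.
Product A: score 688 ≥ 660; DTI 48.7% ≤ 50%; LTV 88.2% > 80%; reserves 8.4 ≥ 6 mo → does not qualify.
Product B: score 688 ≥ 680; DTI 48.7% > 38%; LTV 88.2% ≤ 95%; employment 90 ≥ 12 mo → does not qualify.

Neither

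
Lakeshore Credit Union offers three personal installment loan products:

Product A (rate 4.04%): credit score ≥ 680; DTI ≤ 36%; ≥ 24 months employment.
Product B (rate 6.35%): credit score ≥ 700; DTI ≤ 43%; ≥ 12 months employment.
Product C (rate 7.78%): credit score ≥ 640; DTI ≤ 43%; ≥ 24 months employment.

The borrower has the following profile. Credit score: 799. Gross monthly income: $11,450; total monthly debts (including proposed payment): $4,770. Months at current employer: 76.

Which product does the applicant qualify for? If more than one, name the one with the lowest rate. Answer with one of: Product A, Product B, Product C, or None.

DTI = 4,770/11,450 = 41.7%.
Product A: score 799 ≥ 680; DTI 41.7% > 36%; employment 76 ≥ 24 mo → does not qualify.
Product B: score 799 ≥ 700; DTI 41.7% ≤ 43%; employment 76 ≥ 12 mo → qualifies.
Product C: score 799 ≥ 640; DTI 41.7% ≤ 43%; employment 76 ≥ 24 mo → qualifies.
Qualifying: Product B, Product C. Lowest rate is 6.35% → Product B.

Product B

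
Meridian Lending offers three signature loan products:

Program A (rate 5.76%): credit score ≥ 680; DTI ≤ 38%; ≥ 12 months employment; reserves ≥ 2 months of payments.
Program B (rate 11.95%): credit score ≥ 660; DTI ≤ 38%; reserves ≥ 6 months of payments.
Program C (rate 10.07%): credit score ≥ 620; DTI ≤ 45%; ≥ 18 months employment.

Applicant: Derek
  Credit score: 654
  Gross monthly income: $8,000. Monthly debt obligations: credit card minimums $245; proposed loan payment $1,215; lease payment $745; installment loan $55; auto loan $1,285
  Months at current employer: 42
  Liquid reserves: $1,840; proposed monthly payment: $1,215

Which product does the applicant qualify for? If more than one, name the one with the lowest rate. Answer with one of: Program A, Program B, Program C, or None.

Program C

Total debts = (245 + 1,215 + 745 + 55 + 1,285) = 3,545; DTI = 3,545/8,000 = 44.3%.
Reserves = 1,840/1,215 = 1.5 months.
Program A: score 654 < 680; DTI 44.3% > 38%; employment 42 ≥ 12 mo; reserves 1.5 < 2 mo → does not qualify.
Program B: score 654 < 660; DTI 44.3% > 38%; reserves 1.5 < 6 mo → does not qualify.
Program C: score 654 ≥ 620; DTI 44.3% ≤ 45%; employment 42 ≥ 18 mo → qualifies.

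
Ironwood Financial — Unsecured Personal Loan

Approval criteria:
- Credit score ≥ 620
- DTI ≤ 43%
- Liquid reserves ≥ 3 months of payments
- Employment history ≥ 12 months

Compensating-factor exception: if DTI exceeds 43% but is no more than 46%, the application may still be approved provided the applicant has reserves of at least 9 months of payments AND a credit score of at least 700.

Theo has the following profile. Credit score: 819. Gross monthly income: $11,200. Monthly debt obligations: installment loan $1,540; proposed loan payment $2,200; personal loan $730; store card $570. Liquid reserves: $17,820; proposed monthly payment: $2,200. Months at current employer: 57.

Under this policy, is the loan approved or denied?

Credit score 819 ≥ 620 (meets base)
Total debts = (1,540 + 2,200 + 730 + 570) = 5,040. DTI = 5,040/11,200 = 45% > 43% — standard DTI limit exceeded.
Liquid reserves cover 17,820/2,200 = 8.1 months — ≥ 3 required
Employment 57 ≥ 12 months
45% falls in the override range (43%–46%), so the compensating-factor test applies.
Override check — reserves: 8.1 mo (short of 9); score: 819 (ok).
Compensating-factor requirement not fully met.

Denied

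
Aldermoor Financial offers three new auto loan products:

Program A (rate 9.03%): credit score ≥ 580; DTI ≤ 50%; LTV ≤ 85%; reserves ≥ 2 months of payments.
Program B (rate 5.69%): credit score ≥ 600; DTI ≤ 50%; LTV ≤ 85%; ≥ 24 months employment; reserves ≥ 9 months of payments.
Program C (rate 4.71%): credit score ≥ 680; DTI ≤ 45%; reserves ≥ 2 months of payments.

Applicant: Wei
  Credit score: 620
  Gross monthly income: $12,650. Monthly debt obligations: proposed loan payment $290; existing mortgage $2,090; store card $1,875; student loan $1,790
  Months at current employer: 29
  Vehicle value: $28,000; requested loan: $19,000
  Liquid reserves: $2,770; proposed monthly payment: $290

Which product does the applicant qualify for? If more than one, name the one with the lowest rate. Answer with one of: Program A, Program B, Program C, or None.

Total debts = (290 + 2,090 + 1,875 + 1,790) = 6,045; DTI = 6,045/12,650 = 47.8%.
LTV = 19,000/28,000 = 67.9%.
Reserves = 2,770/290 = 9.6 months.
Program A: score 620 ≥ 580; DTI 47.8% ≤ 50%; LTV 67.9% ≤ 85%; reserves 9.6 ≥ 2 mo → qualifies.
Program B: score 620 ≥ 600; DTI 47.8% ≤ 50%; LTV 67.9% ≤ 85%; employment 29 ≥ 24 mo; reserves 9.6 ≥ 9 mo → qualifies.
Program C: score 620 < 680; DTI 47.8% > 45%; reserves 9.6 ≥ 2 mo → does not qualify.
Qualifying: Program A, Program B. Lowest rate is 5.69% → Program B.

Program B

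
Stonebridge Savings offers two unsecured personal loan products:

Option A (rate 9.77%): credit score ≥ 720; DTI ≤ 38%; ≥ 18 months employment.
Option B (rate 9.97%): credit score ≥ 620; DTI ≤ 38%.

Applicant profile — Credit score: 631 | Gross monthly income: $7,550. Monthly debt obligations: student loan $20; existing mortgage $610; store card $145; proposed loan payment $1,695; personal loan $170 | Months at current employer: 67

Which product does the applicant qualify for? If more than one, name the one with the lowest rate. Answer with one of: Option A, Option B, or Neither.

Option B

Total debts = (20 + 610 + 145 + 1,695 + 170) = 2,640; DTI = 2,640/7,550 = 35%.
Option A: score 631 < 720; DTI 35% ≤ 38%; employment 67 ≥ 18 mo → does not qualify.
Option B: score 631 ≥ 620; DTI 35% ≤ 38% → qualifies.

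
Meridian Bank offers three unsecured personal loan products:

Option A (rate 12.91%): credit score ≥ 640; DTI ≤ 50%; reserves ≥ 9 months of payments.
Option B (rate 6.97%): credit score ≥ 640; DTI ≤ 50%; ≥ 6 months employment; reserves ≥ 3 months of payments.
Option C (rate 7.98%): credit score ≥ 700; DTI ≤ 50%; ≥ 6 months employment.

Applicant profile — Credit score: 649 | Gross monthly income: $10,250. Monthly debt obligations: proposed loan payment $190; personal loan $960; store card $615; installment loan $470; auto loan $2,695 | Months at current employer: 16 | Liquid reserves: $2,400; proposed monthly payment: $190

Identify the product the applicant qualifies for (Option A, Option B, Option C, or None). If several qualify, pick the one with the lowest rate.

Total debts = (190 + 960 + 615 + 470 + 2,695) = 4,930; DTI = 4,930/10,250 = 48.1%.
Reserves = 2,400/190 = 12.6 months.
Option A: score 649 ≥ 640; DTI 48.1% ≤ 50%; reserves 12.6 ≥ 9 mo → qualifies.
Option B: score 649 ≥ 640; DTI 48.1% ≤ 50%; employment 16 ≥ 6 mo; reserves 12.6 ≥ 3 mo → qualifies.
Option C: score 649 < 700; DTI 48.1% ≤ 50%; employment 16 ≥ 6 mo → does not qualify.
Qualifying: Option A, Option B. Lowest rate is 6.97% → Option B.

Option B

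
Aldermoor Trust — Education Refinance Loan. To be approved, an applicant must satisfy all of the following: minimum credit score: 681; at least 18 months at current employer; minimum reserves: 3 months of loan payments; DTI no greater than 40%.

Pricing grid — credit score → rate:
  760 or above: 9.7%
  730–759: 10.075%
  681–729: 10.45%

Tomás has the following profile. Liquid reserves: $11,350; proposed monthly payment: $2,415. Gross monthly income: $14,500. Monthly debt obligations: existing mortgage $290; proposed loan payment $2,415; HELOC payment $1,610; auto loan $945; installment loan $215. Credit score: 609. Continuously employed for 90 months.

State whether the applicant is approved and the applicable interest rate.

Credit score 609 < 681 (below minimum)
Employment 90 ≥ 18 months
Reserves = 11,350/2,415 = 4.7 months ≥ 3
Total monthly debts = (290 + 2,415 + 1,610 + 945 + 215) = 5,475. DTI: 5,475 ÷ 14,500 = 37.8%, within the 40% cap
Not all requirements met → denied.

Denied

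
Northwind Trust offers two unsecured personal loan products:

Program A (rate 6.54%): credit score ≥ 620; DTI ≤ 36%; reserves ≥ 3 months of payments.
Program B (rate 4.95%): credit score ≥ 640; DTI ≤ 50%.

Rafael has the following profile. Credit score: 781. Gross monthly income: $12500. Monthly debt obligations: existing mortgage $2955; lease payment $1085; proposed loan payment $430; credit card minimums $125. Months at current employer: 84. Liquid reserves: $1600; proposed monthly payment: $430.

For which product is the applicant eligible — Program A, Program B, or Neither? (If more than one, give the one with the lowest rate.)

Total debts = (2,955 + 1,085 + 430 + 125) = 4,595; DTI = 4,595/12,500 = 36.8%.
Reserves = 1,600/430 = 3.7 months.
Program A: score 781 ≥ 620; DTI 36.8% > 36%; reserves 3.7 ≥ 3 mo → does not qualify.
Program B: score 781 ≥ 640; DTI 36.8% ≤ 50% → qualifies.

Program B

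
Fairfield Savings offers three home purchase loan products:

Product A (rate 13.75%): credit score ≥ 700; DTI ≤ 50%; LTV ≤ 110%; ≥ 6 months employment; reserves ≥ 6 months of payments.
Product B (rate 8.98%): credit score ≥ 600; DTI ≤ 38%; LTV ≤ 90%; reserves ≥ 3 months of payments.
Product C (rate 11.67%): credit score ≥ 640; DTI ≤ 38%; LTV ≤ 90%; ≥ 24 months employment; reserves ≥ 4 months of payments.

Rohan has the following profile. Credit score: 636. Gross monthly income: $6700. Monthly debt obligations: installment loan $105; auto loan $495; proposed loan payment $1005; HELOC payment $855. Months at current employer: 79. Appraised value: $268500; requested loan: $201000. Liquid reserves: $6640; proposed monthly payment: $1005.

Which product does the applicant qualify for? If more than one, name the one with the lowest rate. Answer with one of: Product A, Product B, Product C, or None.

Total debts = (105 + 495 + 1,005 + 855) = 2,460; DTI = 2,460/6,700 = 36.7%.
LTV = 201,000/268,500 = 74.9%.
Reserves = 6,640/1,005 = 6.6 months.
Product A: score 636 < 700; DTI 36.7% ≤ 50%; LTV 74.9% ≤ 110%; employment 79 ≥ 6 mo; reserves 6.6 ≥ 6 mo → does not qualify.
Product B: score 636 ≥ 600; DTI 36.7% ≤ 38%; LTV 74.9% ≤ 90%; reserves 6.6 ≥ 3 mo → qualifies.
Product C: score 636 < 640; DTI 36.7% ≤ 38%; LTV 74.9% ≤ 90%; employment 79 ≥ 24 mo; reserves 6.6 ≥ 4 mo → does not qualify.

Product B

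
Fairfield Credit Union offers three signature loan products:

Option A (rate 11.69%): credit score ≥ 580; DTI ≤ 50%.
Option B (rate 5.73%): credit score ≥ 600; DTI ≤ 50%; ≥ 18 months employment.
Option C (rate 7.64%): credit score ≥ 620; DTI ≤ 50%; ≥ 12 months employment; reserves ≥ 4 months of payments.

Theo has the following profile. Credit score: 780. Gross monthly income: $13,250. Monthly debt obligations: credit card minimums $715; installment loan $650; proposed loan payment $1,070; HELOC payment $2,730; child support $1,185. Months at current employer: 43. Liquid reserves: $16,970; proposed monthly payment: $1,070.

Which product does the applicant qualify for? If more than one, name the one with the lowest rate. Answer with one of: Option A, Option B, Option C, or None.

Option B

Total debts = (715 + 650 + 1,070 + 2,730 + 1,185) = 6,350; DTI = 6,350/13,250 = 47.9%.
Reserves = 16,970/1,070 = 15.9 months.
Option A: score 780 ≥ 580; DTI 47.9% ≤ 50% → qualifies.
Option B: score 780 ≥ 600; DTI 47.9% ≤ 50%; employment 43 ≥ 18 mo → qualifies.
Option C: score 780 ≥ 620; DTI 47.9% ≤ 50%; employment 43 ≥ 12 mo; reserves 15.9 ≥ 4 mo → qualifies.
Qualifying: Option A, Option B, Option C. Lowest rate is 5.73% → Option B.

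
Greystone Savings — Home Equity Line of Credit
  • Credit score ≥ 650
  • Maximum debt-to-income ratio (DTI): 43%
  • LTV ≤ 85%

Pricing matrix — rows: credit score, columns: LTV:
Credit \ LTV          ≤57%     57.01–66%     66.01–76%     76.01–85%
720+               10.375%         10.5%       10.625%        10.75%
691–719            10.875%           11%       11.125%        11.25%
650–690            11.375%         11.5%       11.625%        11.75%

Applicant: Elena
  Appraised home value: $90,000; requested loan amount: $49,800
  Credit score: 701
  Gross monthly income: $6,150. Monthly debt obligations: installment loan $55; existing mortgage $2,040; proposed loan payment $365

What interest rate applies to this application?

10.875%

Credit score 701 ≥ 650; Total monthly debts = (55 + 2,040 + 365) = 2,460. Debt-to-income = 2,460/6,150 = 40% — meets 43% limit
Loan-to-value = 49,800/90,000 = 55.3% — pass (85% max)
Row: 701 falls in 691–719. Column: 55.3% falls in ≤57%. Rate = 10.875%.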